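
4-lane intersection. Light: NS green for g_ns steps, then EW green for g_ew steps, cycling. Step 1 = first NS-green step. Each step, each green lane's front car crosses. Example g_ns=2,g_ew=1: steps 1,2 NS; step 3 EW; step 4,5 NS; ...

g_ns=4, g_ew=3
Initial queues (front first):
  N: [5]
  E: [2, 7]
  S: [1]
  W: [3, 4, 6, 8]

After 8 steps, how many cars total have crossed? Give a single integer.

Answer: 7

Derivation:
Step 1 [NS]: N:car5-GO,E:wait,S:car1-GO,W:wait | queues: N=0 E=2 S=0 W=4
Step 2 [NS]: N:empty,E:wait,S:empty,W:wait | queues: N=0 E=2 S=0 W=4
Step 3 [NS]: N:empty,E:wait,S:empty,W:wait | queues: N=0 E=2 S=0 W=4
Step 4 [NS]: N:empty,E:wait,S:empty,W:wait | queues: N=0 E=2 S=0 W=4
Step 5 [EW]: N:wait,E:car2-GO,S:wait,W:car3-GO | queues: N=0 E=1 S=0 W=3
Step 6 [EW]: N:wait,E:car7-GO,S:wait,W:car4-GO | queues: N=0 E=0 S=0 W=2
Step 7 [EW]: N:wait,E:empty,S:wait,W:car6-GO | queues: N=0 E=0 S=0 W=1
Step 8 [NS]: N:empty,E:wait,S:empty,W:wait | queues: N=0 E=0 S=0 W=1
Cars crossed by step 8: 7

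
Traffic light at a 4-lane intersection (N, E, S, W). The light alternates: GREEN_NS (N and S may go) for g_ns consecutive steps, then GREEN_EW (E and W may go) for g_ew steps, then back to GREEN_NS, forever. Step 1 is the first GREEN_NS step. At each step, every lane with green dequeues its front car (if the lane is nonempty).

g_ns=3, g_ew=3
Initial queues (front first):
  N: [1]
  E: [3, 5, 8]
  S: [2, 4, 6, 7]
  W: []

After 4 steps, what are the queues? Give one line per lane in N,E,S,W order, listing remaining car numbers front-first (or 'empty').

Step 1 [NS]: N:car1-GO,E:wait,S:car2-GO,W:wait | queues: N=0 E=3 S=3 W=0
Step 2 [NS]: N:empty,E:wait,S:car4-GO,W:wait | queues: N=0 E=3 S=2 W=0
Step 3 [NS]: N:empty,E:wait,S:car6-GO,W:wait | queues: N=0 E=3 S=1 W=0
Step 4 [EW]: N:wait,E:car3-GO,S:wait,W:empty | queues: N=0 E=2 S=1 W=0

N: empty
E: 5 8
S: 7
W: empty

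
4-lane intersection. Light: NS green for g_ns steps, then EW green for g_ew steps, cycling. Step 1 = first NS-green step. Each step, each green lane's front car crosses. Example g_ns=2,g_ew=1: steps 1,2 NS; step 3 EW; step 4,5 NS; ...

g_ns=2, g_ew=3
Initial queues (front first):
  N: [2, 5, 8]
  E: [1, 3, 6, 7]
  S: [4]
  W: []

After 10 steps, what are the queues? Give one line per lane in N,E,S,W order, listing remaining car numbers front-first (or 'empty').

Step 1 [NS]: N:car2-GO,E:wait,S:car4-GO,W:wait | queues: N=2 E=4 S=0 W=0
Step 2 [NS]: N:car5-GO,E:wait,S:empty,W:wait | queues: N=1 E=4 S=0 W=0
Step 3 [EW]: N:wait,E:car1-GO,S:wait,W:empty | queues: N=1 E=3 S=0 W=0
Step 4 [EW]: N:wait,E:car3-GO,S:wait,W:empty | queues: N=1 E=2 S=0 W=0
Step 5 [EW]: N:wait,E:car6-GO,S:wait,W:empty | queues: N=1 E=1 S=0 W=0
Step 6 [NS]: N:car8-GO,E:wait,S:empty,W:wait | queues: N=0 E=1 S=0 W=0
Step 7 [NS]: N:empty,E:wait,S:empty,W:wait | queues: N=0 E=1 S=0 W=0
Step 8 [EW]: N:wait,E:car7-GO,S:wait,W:empty | queues: N=0 E=0 S=0 W=0

N: empty
E: empty
S: empty
W: empty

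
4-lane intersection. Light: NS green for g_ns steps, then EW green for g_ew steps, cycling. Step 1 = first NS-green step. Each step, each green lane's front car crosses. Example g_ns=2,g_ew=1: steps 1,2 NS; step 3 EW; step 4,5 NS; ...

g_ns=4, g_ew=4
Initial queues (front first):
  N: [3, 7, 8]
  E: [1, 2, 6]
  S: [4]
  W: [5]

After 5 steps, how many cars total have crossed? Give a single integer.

Answer: 6

Derivation:
Step 1 [NS]: N:car3-GO,E:wait,S:car4-GO,W:wait | queues: N=2 E=3 S=0 W=1
Step 2 [NS]: N:car7-GO,E:wait,S:empty,W:wait | queues: N=1 E=3 S=0 W=1
Step 3 [NS]: N:car8-GO,E:wait,S:empty,W:wait | queues: N=0 E=3 S=0 W=1
Step 4 [NS]: N:empty,E:wait,S:empty,W:wait | queues: N=0 E=3 S=0 W=1
Step 5 [EW]: N:wait,E:car1-GO,S:wait,W:car5-GO | queues: N=0 E=2 S=0 W=0
Cars crossed by step 5: 6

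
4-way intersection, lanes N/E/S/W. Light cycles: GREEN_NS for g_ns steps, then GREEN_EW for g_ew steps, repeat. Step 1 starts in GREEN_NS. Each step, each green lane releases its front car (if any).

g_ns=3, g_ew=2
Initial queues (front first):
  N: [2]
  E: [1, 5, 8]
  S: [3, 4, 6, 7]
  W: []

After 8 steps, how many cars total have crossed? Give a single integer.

Step 1 [NS]: N:car2-GO,E:wait,S:car3-GO,W:wait | queues: N=0 E=3 S=3 W=0
Step 2 [NS]: N:empty,E:wait,S:car4-GO,W:wait | queues: N=0 E=3 S=2 W=0
Step 3 [NS]: N:empty,E:wait,S:car6-GO,W:wait | queues: N=0 E=3 S=1 W=0
Step 4 [EW]: N:wait,E:car1-GO,S:wait,W:empty | queues: N=0 E=2 S=1 W=0
Step 5 [EW]: N:wait,E:car5-GO,S:wait,W:empty | queues: N=0 E=1 S=1 W=0
Step 6 [NS]: N:empty,E:wait,S:car7-GO,W:wait | queues: N=0 E=1 S=0 W=0
Step 7 [NS]: N:empty,E:wait,S:empty,W:wait | queues: N=0 E=1 S=0 W=0
Step 8 [NS]: N:empty,E:wait,S:empty,W:wait | queues: N=0 E=1 S=0 W=0
Cars crossed by step 8: 7

Answer: 7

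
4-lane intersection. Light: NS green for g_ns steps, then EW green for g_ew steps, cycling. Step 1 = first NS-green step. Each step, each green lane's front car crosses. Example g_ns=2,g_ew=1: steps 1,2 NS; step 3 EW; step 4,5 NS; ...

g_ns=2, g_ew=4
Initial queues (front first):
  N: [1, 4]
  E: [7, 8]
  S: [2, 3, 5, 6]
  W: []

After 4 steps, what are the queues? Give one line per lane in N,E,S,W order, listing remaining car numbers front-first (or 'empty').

Step 1 [NS]: N:car1-GO,E:wait,S:car2-GO,W:wait | queues: N=1 E=2 S=3 W=0
Step 2 [NS]: N:car4-GO,E:wait,S:car3-GO,W:wait | queues: N=0 E=2 S=2 W=0
Step 3 [EW]: N:wait,E:car7-GO,S:wait,W:empty | queues: N=0 E=1 S=2 W=0
Step 4 [EW]: N:wait,E:car8-GO,S:wait,W:empty | queues: N=0 E=0 S=2 W=0

N: empty
E: empty
S: 5 6
W: empty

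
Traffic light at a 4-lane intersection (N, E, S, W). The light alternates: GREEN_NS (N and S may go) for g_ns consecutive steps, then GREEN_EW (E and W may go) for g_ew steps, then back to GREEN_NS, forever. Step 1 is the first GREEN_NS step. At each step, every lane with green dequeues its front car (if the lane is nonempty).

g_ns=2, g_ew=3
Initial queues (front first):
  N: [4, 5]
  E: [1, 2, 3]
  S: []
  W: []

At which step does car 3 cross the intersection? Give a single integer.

Step 1 [NS]: N:car4-GO,E:wait,S:empty,W:wait | queues: N=1 E=3 S=0 W=0
Step 2 [NS]: N:car5-GO,E:wait,S:empty,W:wait | queues: N=0 E=3 S=0 W=0
Step 3 [EW]: N:wait,E:car1-GO,S:wait,W:empty | queues: N=0 E=2 S=0 W=0
Step 4 [EW]: N:wait,E:car2-GO,S:wait,W:empty | queues: N=0 E=1 S=0 W=0
Step 5 [EW]: N:wait,E:car3-GO,S:wait,W:empty | queues: N=0 E=0 S=0 W=0
Car 3 crosses at step 5

5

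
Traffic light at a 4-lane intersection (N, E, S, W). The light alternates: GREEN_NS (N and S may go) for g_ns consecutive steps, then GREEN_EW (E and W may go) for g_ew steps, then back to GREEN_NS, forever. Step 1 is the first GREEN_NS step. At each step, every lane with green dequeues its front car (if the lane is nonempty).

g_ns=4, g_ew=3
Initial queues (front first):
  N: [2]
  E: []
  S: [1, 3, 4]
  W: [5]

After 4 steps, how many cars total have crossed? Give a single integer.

Answer: 4

Derivation:
Step 1 [NS]: N:car2-GO,E:wait,S:car1-GO,W:wait | queues: N=0 E=0 S=2 W=1
Step 2 [NS]: N:empty,E:wait,S:car3-GO,W:wait | queues: N=0 E=0 S=1 W=1
Step 3 [NS]: N:empty,E:wait,S:car4-GO,W:wait | queues: N=0 E=0 S=0 W=1
Step 4 [NS]: N:empty,E:wait,S:empty,W:wait | queues: N=0 E=0 S=0 W=1
Cars crossed by step 4: 4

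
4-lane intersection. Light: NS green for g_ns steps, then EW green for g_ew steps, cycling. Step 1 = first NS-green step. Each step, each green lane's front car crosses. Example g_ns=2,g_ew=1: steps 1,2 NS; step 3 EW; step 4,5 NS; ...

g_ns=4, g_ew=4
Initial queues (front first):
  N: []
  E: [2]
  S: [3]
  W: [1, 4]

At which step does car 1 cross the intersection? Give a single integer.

Step 1 [NS]: N:empty,E:wait,S:car3-GO,W:wait | queues: N=0 E=1 S=0 W=2
Step 2 [NS]: N:empty,E:wait,S:empty,W:wait | queues: N=0 E=1 S=0 W=2
Step 3 [NS]: N:empty,E:wait,S:empty,W:wait | queues: N=0 E=1 S=0 W=2
Step 4 [NS]: N:empty,E:wait,S:empty,W:wait | queues: N=0 E=1 S=0 W=2
Step 5 [EW]: N:wait,E:car2-GO,S:wait,W:car1-GO | queues: N=0 E=0 S=0 W=1
Step 6 [EW]: N:wait,E:empty,S:wait,W:car4-GO | queues: N=0 E=0 S=0 W=0
Car 1 crosses at step 5

5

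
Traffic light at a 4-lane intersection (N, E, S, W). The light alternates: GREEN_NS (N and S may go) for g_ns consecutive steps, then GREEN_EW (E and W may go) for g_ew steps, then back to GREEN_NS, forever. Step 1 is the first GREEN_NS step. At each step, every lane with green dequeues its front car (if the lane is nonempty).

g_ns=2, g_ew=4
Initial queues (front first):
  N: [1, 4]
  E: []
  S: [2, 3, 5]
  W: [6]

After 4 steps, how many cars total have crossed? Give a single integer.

Step 1 [NS]: N:car1-GO,E:wait,S:car2-GO,W:wait | queues: N=1 E=0 S=2 W=1
Step 2 [NS]: N:car4-GO,E:wait,S:car3-GO,W:wait | queues: N=0 E=0 S=1 W=1
Step 3 [EW]: N:wait,E:empty,S:wait,W:car6-GO | queues: N=0 E=0 S=1 W=0
Step 4 [EW]: N:wait,E:empty,S:wait,W:empty | queues: N=0 E=0 S=1 W=0
Cars crossed by step 4: 5

Answer: 5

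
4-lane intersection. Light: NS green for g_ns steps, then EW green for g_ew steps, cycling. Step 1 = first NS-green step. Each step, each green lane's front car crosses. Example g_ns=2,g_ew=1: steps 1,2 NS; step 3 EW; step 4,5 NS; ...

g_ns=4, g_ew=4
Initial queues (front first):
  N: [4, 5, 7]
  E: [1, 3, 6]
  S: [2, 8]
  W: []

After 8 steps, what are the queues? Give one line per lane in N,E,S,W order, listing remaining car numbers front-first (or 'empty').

Step 1 [NS]: N:car4-GO,E:wait,S:car2-GO,W:wait | queues: N=2 E=3 S=1 W=0
Step 2 [NS]: N:car5-GO,E:wait,S:car8-GO,W:wait | queues: N=1 E=3 S=0 W=0
Step 3 [NS]: N:car7-GO,E:wait,S:empty,W:wait | queues: N=0 E=3 S=0 W=0
Step 4 [NS]: N:empty,E:wait,S:empty,W:wait | queues: N=0 E=3 S=0 W=0
Step 5 [EW]: N:wait,E:car1-GO,S:wait,W:empty | queues: N=0 E=2 S=0 W=0
Step 6 [EW]: N:wait,E:car3-GO,S:wait,W:empty | queues: N=0 E=1 S=0 W=0
Step 7 [EW]: N:wait,E:car6-GO,S:wait,W:empty | queues: N=0 E=0 S=0 W=0

N: empty
E: empty
S: empty
W: empty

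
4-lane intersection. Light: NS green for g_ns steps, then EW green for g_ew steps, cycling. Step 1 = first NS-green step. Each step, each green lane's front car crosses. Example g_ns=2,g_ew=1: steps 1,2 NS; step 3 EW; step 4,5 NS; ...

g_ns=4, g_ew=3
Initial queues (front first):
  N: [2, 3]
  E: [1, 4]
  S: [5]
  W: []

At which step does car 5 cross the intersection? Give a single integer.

Step 1 [NS]: N:car2-GO,E:wait,S:car5-GO,W:wait | queues: N=1 E=2 S=0 W=0
Step 2 [NS]: N:car3-GO,E:wait,S:empty,W:wait | queues: N=0 E=2 S=0 W=0
Step 3 [NS]: N:empty,E:wait,S:empty,W:wait | queues: N=0 E=2 S=0 W=0
Step 4 [NS]: N:empty,E:wait,S:empty,W:wait | queues: N=0 E=2 S=0 W=0
Step 5 [EW]: N:wait,E:car1-GO,S:wait,W:empty | queues: N=0 E=1 S=0 W=0
Step 6 [EW]: N:wait,E:car4-GO,S:wait,W:empty | queues: N=0 E=0 S=0 W=0
Car 5 crosses at step 1

1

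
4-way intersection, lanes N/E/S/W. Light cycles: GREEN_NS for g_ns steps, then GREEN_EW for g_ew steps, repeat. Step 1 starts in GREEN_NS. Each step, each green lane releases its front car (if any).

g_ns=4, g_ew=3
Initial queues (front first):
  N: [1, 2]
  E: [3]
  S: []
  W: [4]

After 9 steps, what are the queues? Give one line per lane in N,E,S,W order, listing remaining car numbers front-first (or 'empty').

Step 1 [NS]: N:car1-GO,E:wait,S:empty,W:wait | queues: N=1 E=1 S=0 W=1
Step 2 [NS]: N:car2-GO,E:wait,S:empty,W:wait | queues: N=0 E=1 S=0 W=1
Step 3 [NS]: N:empty,E:wait,S:empty,W:wait | queues: N=0 E=1 S=0 W=1
Step 4 [NS]: N:empty,E:wait,S:empty,W:wait | queues: N=0 E=1 S=0 W=1
Step 5 [EW]: N:wait,E:car3-GO,S:wait,W:car4-GO | queues: N=0 E=0 S=0 W=0

N: empty
E: empty
S: empty
W: empty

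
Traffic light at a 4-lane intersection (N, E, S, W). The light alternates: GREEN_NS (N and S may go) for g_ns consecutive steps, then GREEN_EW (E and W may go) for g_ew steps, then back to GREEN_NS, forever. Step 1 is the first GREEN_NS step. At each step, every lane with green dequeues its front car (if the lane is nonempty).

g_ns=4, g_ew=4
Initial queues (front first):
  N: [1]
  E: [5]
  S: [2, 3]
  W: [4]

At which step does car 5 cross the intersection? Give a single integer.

Step 1 [NS]: N:car1-GO,E:wait,S:car2-GO,W:wait | queues: N=0 E=1 S=1 W=1
Step 2 [NS]: N:empty,E:wait,S:car3-GO,W:wait | queues: N=0 E=1 S=0 W=1
Step 3 [NS]: N:empty,E:wait,S:empty,W:wait | queues: N=0 E=1 S=0 W=1
Step 4 [NS]: N:empty,E:wait,S:empty,W:wait | queues: N=0 E=1 S=0 W=1
Step 5 [EW]: N:wait,E:car5-GO,S:wait,W:car4-GO | queues: N=0 E=0 S=0 W=0
Car 5 crosses at step 5

5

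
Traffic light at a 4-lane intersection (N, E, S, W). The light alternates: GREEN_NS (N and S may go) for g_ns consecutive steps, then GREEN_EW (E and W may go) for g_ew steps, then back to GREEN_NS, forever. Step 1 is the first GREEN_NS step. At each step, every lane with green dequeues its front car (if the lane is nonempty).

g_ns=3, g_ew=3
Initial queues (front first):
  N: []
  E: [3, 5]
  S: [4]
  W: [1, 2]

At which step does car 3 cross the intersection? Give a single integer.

Step 1 [NS]: N:empty,E:wait,S:car4-GO,W:wait | queues: N=0 E=2 S=0 W=2
Step 2 [NS]: N:empty,E:wait,S:empty,W:wait | queues: N=0 E=2 S=0 W=2
Step 3 [NS]: N:empty,E:wait,S:empty,W:wait | queues: N=0 E=2 S=0 W=2
Step 4 [EW]: N:wait,E:car3-GO,S:wait,W:car1-GO | queues: N=0 E=1 S=0 W=1
Step 5 [EW]: N:wait,E:car5-GO,S:wait,W:car2-GO | queues: N=0 E=0 S=0 W=0
Car 3 crosses at step 4

4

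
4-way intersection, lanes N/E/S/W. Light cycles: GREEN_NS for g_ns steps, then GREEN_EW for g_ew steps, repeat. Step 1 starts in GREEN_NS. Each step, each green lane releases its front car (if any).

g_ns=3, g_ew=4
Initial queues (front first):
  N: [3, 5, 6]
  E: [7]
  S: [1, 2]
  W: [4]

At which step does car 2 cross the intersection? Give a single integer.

Step 1 [NS]: N:car3-GO,E:wait,S:car1-GO,W:wait | queues: N=2 E=1 S=1 W=1
Step 2 [NS]: N:car5-GO,E:wait,S:car2-GO,W:wait | queues: N=1 E=1 S=0 W=1
Step 3 [NS]: N:car6-GO,E:wait,S:empty,W:wait | queues: N=0 E=1 S=0 W=1
Step 4 [EW]: N:wait,E:car7-GO,S:wait,W:car4-GO | queues: N=0 E=0 S=0 W=0
Car 2 crosses at step 2

2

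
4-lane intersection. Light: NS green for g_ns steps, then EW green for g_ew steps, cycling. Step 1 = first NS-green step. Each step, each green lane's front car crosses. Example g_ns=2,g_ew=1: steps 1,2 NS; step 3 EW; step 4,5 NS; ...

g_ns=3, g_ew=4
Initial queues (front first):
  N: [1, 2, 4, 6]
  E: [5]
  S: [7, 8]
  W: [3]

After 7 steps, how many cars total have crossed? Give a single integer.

Step 1 [NS]: N:car1-GO,E:wait,S:car7-GO,W:wait | queues: N=3 E=1 S=1 W=1
Step 2 [NS]: N:car2-GO,E:wait,S:car8-GO,W:wait | queues: N=2 E=1 S=0 W=1
Step 3 [NS]: N:car4-GO,E:wait,S:empty,W:wait | queues: N=1 E=1 S=0 W=1
Step 4 [EW]: N:wait,E:car5-GO,S:wait,W:car3-GO | queues: N=1 E=0 S=0 W=0
Step 5 [EW]: N:wait,E:empty,S:wait,W:empty | queues: N=1 E=0 S=0 W=0
Step 6 [EW]: N:wait,E:empty,S:wait,W:empty | queues: N=1 E=0 S=0 W=0
Step 7 [EW]: N:wait,E:empty,S:wait,W:empty | queues: N=1 E=0 S=0 W=0
Cars crossed by step 7: 7

Answer: 7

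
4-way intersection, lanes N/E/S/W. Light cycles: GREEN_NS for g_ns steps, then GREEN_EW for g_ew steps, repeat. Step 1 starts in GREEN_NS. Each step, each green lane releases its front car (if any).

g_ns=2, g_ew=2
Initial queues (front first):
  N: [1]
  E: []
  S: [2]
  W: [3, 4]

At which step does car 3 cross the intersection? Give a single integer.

Step 1 [NS]: N:car1-GO,E:wait,S:car2-GO,W:wait | queues: N=0 E=0 S=0 W=2
Step 2 [NS]: N:empty,E:wait,S:empty,W:wait | queues: N=0 E=0 S=0 W=2
Step 3 [EW]: N:wait,E:empty,S:wait,W:car3-GO | queues: N=0 E=0 S=0 W=1
Step 4 [EW]: N:wait,E:empty,S:wait,W:car4-GO | queues: N=0 E=0 S=0 W=0
Car 3 crosses at step 3

3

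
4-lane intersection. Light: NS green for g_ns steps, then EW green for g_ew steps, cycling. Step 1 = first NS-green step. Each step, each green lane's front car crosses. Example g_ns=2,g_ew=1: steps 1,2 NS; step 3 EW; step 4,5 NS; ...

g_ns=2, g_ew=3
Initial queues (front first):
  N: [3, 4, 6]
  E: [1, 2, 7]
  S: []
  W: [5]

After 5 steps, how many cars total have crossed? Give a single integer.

Answer: 6

Derivation:
Step 1 [NS]: N:car3-GO,E:wait,S:empty,W:wait | queues: N=2 E=3 S=0 W=1
Step 2 [NS]: N:car4-GO,E:wait,S:empty,W:wait | queues: N=1 E=3 S=0 W=1
Step 3 [EW]: N:wait,E:car1-GO,S:wait,W:car5-GO | queues: N=1 E=2 S=0 W=0
Step 4 [EW]: N:wait,E:car2-GO,S:wait,W:empty | queues: N=1 E=1 S=0 W=0
Step 5 [EW]: N:wait,E:car7-GO,S:wait,W:empty | queues: N=1 E=0 S=0 W=0
Cars crossed by step 5: 6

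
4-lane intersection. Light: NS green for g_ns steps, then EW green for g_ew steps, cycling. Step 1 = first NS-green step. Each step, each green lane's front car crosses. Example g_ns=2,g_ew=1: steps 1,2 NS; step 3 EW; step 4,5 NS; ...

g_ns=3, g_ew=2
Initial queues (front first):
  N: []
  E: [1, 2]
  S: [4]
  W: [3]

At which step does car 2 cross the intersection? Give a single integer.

Step 1 [NS]: N:empty,E:wait,S:car4-GO,W:wait | queues: N=0 E=2 S=0 W=1
Step 2 [NS]: N:empty,E:wait,S:empty,W:wait | queues: N=0 E=2 S=0 W=1
Step 3 [NS]: N:empty,E:wait,S:empty,W:wait | queues: N=0 E=2 S=0 W=1
Step 4 [EW]: N:wait,E:car1-GO,S:wait,W:car3-GO | queues: N=0 E=1 S=0 W=0
Step 5 [EW]: N:wait,E:car2-GO,S:wait,W:empty | queues: N=0 E=0 S=0 W=0
Car 2 crosses at step 5

5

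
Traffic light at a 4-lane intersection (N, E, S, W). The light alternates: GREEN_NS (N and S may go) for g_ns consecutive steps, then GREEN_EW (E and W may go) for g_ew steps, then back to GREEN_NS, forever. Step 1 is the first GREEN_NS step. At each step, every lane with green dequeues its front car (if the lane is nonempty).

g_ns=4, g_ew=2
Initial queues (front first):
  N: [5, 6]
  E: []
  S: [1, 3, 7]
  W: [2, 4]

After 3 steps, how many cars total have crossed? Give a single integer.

Step 1 [NS]: N:car5-GO,E:wait,S:car1-GO,W:wait | queues: N=1 E=0 S=2 W=2
Step 2 [NS]: N:car6-GO,E:wait,S:car3-GO,W:wait | queues: N=0 E=0 S=1 W=2
Step 3 [NS]: N:empty,E:wait,S:car7-GO,W:wait | queues: N=0 E=0 S=0 W=2
Cars crossed by step 3: 5

Answer: 5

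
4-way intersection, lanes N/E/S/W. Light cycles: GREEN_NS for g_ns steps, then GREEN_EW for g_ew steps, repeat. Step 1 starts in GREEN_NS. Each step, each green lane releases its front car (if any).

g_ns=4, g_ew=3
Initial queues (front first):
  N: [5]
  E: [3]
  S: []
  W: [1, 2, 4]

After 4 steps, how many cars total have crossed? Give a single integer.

Answer: 1

Derivation:
Step 1 [NS]: N:car5-GO,E:wait,S:empty,W:wait | queues: N=0 E=1 S=0 W=3
Step 2 [NS]: N:empty,E:wait,S:empty,W:wait | queues: N=0 E=1 S=0 W=3
Step 3 [NS]: N:empty,E:wait,S:empty,W:wait | queues: N=0 E=1 S=0 W=3
Step 4 [NS]: N:empty,E:wait,S:empty,W:wait | queues: N=0 E=1 S=0 W=3
Cars crossed by step 4: 1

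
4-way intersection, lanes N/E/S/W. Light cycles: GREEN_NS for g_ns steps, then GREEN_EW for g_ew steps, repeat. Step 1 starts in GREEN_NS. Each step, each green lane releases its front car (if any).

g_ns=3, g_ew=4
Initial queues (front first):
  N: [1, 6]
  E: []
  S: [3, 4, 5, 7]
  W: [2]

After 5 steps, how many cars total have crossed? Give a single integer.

Answer: 6

Derivation:
Step 1 [NS]: N:car1-GO,E:wait,S:car3-GO,W:wait | queues: N=1 E=0 S=3 W=1
Step 2 [NS]: N:car6-GO,E:wait,S:car4-GO,W:wait | queues: N=0 E=0 S=2 W=1
Step 3 [NS]: N:empty,E:wait,S:car5-GO,W:wait | queues: N=0 E=0 S=1 W=1
Step 4 [EW]: N:wait,E:empty,S:wait,W:car2-GO | queues: N=0 E=0 S=1 W=0
Step 5 [EW]: N:wait,E:empty,S:wait,W:empty | queues: N=0 E=0 S=1 W=0
Cars crossed by step 5: 6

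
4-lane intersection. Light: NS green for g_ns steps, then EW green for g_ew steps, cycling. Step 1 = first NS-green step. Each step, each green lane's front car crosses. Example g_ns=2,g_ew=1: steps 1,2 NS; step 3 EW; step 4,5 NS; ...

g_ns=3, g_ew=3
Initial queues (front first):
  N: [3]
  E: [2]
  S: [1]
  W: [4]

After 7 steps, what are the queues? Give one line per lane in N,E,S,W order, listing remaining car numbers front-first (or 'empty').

Step 1 [NS]: N:car3-GO,E:wait,S:car1-GO,W:wait | queues: N=0 E=1 S=0 W=1
Step 2 [NS]: N:empty,E:wait,S:empty,W:wait | queues: N=0 E=1 S=0 W=1
Step 3 [NS]: N:empty,E:wait,S:empty,W:wait | queues: N=0 E=1 S=0 W=1
Step 4 [EW]: N:wait,E:car2-GO,S:wait,W:car4-GO | queues: N=0 E=0 S=0 W=0

N: empty
E: empty
S: empty
W: empty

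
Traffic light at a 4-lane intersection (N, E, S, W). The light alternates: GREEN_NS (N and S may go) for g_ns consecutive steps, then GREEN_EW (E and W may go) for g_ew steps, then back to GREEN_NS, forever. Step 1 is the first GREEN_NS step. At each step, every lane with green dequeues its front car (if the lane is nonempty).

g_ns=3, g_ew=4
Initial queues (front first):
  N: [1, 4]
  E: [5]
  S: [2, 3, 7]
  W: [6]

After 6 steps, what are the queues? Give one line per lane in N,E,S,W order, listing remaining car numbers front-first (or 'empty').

Step 1 [NS]: N:car1-GO,E:wait,S:car2-GO,W:wait | queues: N=1 E=1 S=2 W=1
Step 2 [NS]: N:car4-GO,E:wait,S:car3-GO,W:wait | queues: N=0 E=1 S=1 W=1
Step 3 [NS]: N:empty,E:wait,S:car7-GO,W:wait | queues: N=0 E=1 S=0 W=1
Step 4 [EW]: N:wait,E:car5-GO,S:wait,W:car6-GO | queues: N=0 E=0 S=0 W=0

N: empty
E: empty
S: empty
W: empty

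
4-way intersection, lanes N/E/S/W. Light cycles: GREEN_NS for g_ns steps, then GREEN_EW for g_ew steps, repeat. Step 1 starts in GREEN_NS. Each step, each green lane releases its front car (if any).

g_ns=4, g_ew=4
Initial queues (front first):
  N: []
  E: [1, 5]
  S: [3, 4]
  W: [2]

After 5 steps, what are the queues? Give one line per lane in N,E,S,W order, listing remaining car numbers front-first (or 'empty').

Step 1 [NS]: N:empty,E:wait,S:car3-GO,W:wait | queues: N=0 E=2 S=1 W=1
Step 2 [NS]: N:empty,E:wait,S:car4-GO,W:wait | queues: N=0 E=2 S=0 W=1
Step 3 [NS]: N:empty,E:wait,S:empty,W:wait | queues: N=0 E=2 S=0 W=1
Step 4 [NS]: N:empty,E:wait,S:empty,W:wait | queues: N=0 E=2 S=0 W=1
Step 5 [EW]: N:wait,E:car1-GO,S:wait,W:car2-GO | queues: N=0 E=1 S=0 W=0

N: empty
E: 5
S: empty
W: empty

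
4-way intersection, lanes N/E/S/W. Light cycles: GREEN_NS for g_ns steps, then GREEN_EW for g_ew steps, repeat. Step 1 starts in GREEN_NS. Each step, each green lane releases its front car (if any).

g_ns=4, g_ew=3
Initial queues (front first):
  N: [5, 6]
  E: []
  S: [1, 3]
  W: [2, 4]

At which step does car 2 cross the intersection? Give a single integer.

Step 1 [NS]: N:car5-GO,E:wait,S:car1-GO,W:wait | queues: N=1 E=0 S=1 W=2
Step 2 [NS]: N:car6-GO,E:wait,S:car3-GO,W:wait | queues: N=0 E=0 S=0 W=2
Step 3 [NS]: N:empty,E:wait,S:empty,W:wait | queues: N=0 E=0 S=0 W=2
Step 4 [NS]: N:empty,E:wait,S:empty,W:wait | queues: N=0 E=0 S=0 W=2
Step 5 [EW]: N:wait,E:empty,S:wait,W:car2-GO | queues: N=0 E=0 S=0 W=1
Step 6 [EW]: N:wait,E:empty,S:wait,W:car4-GO | queues: N=0 E=0 S=0 W=0
Car 2 crosses at step 5

5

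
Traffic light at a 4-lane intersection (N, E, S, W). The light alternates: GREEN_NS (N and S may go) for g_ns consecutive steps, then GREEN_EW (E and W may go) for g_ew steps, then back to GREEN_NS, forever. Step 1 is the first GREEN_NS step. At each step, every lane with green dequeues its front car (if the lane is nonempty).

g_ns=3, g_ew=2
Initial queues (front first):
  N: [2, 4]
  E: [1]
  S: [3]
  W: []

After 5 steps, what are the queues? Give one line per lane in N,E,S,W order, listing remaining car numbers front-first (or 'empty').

Step 1 [NS]: N:car2-GO,E:wait,S:car3-GO,W:wait | queues: N=1 E=1 S=0 W=0
Step 2 [NS]: N:car4-GO,E:wait,S:empty,W:wait | queues: N=0 E=1 S=0 W=0
Step 3 [NS]: N:empty,E:wait,S:empty,W:wait | queues: N=0 E=1 S=0 W=0
Step 4 [EW]: N:wait,E:car1-GO,S:wait,W:empty | queues: N=0 E=0 S=0 W=0

N: empty
E: empty
S: empty
W: empty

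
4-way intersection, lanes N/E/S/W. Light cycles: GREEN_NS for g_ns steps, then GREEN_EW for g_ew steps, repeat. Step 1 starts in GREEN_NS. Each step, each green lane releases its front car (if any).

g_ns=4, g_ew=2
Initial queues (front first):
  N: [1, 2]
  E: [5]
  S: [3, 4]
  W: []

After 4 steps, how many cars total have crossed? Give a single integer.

Step 1 [NS]: N:car1-GO,E:wait,S:car3-GO,W:wait | queues: N=1 E=1 S=1 W=0
Step 2 [NS]: N:car2-GO,E:wait,S:car4-GO,W:wait | queues: N=0 E=1 S=0 W=0
Step 3 [NS]: N:empty,E:wait,S:empty,W:wait | queues: N=0 E=1 S=0 W=0
Step 4 [NS]: N:empty,E:wait,S:empty,W:wait | queues: N=0 E=1 S=0 W=0
Cars crossed by step 4: 4

Answer: 4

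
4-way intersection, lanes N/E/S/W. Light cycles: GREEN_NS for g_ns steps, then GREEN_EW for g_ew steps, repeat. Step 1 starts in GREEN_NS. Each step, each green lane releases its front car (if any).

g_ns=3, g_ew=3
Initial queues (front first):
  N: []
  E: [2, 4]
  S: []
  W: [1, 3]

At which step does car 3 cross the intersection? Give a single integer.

Step 1 [NS]: N:empty,E:wait,S:empty,W:wait | queues: N=0 E=2 S=0 W=2
Step 2 [NS]: N:empty,E:wait,S:empty,W:wait | queues: N=0 E=2 S=0 W=2
Step 3 [NS]: N:empty,E:wait,S:empty,W:wait | queues: N=0 E=2 S=0 W=2
Step 4 [EW]: N:wait,E:car2-GO,S:wait,W:car1-GO | queues: N=0 E=1 S=0 W=1
Step 5 [EW]: N:wait,E:car4-GO,S:wait,W:car3-GO | queues: N=0 E=0 S=0 W=0
Car 3 crosses at step 5

5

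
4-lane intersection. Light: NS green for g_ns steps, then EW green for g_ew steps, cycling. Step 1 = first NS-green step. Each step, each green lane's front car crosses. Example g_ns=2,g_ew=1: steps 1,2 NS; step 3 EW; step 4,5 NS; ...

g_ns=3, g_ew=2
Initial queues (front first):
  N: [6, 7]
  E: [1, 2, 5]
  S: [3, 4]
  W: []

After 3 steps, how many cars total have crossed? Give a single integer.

Step 1 [NS]: N:car6-GO,E:wait,S:car3-GO,W:wait | queues: N=1 E=3 S=1 W=0
Step 2 [NS]: N:car7-GO,E:wait,S:car4-GO,W:wait | queues: N=0 E=3 S=0 W=0
Step 3 [NS]: N:empty,E:wait,S:empty,W:wait | queues: N=0 E=3 S=0 W=0
Cars crossed by step 3: 4

Answer: 4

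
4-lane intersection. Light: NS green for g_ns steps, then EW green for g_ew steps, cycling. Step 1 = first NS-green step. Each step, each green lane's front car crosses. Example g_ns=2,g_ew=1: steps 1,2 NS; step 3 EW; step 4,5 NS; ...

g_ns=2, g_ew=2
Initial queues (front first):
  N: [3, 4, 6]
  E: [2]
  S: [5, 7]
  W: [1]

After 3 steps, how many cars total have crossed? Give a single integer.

Step 1 [NS]: N:car3-GO,E:wait,S:car5-GO,W:wait | queues: N=2 E=1 S=1 W=1
Step 2 [NS]: N:car4-GO,E:wait,S:car7-GO,W:wait | queues: N=1 E=1 S=0 W=1
Step 3 [EW]: N:wait,E:car2-GO,S:wait,W:car1-GO | queues: N=1 E=0 S=0 W=0
Cars crossed by step 3: 6

Answer: 6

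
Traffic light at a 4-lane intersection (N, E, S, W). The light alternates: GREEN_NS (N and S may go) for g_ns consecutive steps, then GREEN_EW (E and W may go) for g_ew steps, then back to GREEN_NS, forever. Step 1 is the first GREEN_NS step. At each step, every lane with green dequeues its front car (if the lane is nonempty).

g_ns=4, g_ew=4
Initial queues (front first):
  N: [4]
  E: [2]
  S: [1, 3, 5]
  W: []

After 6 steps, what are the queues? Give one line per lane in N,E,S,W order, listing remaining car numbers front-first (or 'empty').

Step 1 [NS]: N:car4-GO,E:wait,S:car1-GO,W:wait | queues: N=0 E=1 S=2 W=0
Step 2 [NS]: N:empty,E:wait,S:car3-GO,W:wait | queues: N=0 E=1 S=1 W=0
Step 3 [NS]: N:empty,E:wait,S:car5-GO,W:wait | queues: N=0 E=1 S=0 W=0
Step 4 [NS]: N:empty,E:wait,S:empty,W:wait | queues: N=0 E=1 S=0 W=0
Step 5 [EW]: N:wait,E:car2-GO,S:wait,W:empty | queues: N=0 E=0 S=0 W=0

N: empty
E: empty
S: empty
W: empty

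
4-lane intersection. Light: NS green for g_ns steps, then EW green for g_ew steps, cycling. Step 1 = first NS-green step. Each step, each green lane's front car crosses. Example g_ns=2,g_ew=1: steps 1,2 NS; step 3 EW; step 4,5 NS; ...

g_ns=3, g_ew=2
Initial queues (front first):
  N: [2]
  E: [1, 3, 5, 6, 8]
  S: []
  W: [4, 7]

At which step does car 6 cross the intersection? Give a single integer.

Step 1 [NS]: N:car2-GO,E:wait,S:empty,W:wait | queues: N=0 E=5 S=0 W=2
Step 2 [NS]: N:empty,E:wait,S:empty,W:wait | queues: N=0 E=5 S=0 W=2
Step 3 [NS]: N:empty,E:wait,S:empty,W:wait | queues: N=0 E=5 S=0 W=2
Step 4 [EW]: N:wait,E:car1-GO,S:wait,W:car4-GO | queues: N=0 E=4 S=0 W=1
Step 5 [EW]: N:wait,E:car3-GO,S:wait,W:car7-GO | queues: N=0 E=3 S=0 W=0
Step 6 [NS]: N:empty,E:wait,S:empty,W:wait | queues: N=0 E=3 S=0 W=0
Step 7 [NS]: N:empty,E:wait,S:empty,W:wait | queues: N=0 E=3 S=0 W=0
Step 8 [NS]: N:empty,E:wait,S:empty,W:wait | queues: N=0 E=3 S=0 W=0
Step 9 [EW]: N:wait,E:car5-GO,S:wait,W:empty | queues: N=0 E=2 S=0 W=0
Step 10 [EW]: N:wait,E:car6-GO,S:wait,W:empty | queues: N=0 E=1 S=0 W=0
Step 11 [NS]: N:empty,E:wait,S:empty,W:wait | queues: N=0 E=1 S=0 W=0
Step 12 [NS]: N:empty,E:wait,S:empty,W:wait | queues: N=0 E=1 S=0 W=0
Step 13 [NS]: N:empty,E:wait,S:empty,W:wait | queues: N=0 E=1 S=0 W=0
Step 14 [EW]: N:wait,E:car8-GO,S:wait,W:empty | queues: N=0 E=0 S=0 W=0
Car 6 crosses at step 10

10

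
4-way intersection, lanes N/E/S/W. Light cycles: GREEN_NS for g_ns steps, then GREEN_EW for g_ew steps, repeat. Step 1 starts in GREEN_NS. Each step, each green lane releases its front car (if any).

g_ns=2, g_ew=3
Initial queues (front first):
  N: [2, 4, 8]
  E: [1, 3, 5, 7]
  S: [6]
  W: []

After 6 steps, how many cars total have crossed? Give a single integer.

Step 1 [NS]: N:car2-GO,E:wait,S:car6-GO,W:wait | queues: N=2 E=4 S=0 W=0
Step 2 [NS]: N:car4-GO,E:wait,S:empty,W:wait | queues: N=1 E=4 S=0 W=0
Step 3 [EW]: N:wait,E:car1-GO,S:wait,W:empty | queues: N=1 E=3 S=0 W=0
Step 4 [EW]: N:wait,E:car3-GO,S:wait,W:empty | queues: N=1 E=2 S=0 W=0
Step 5 [EW]: N:wait,E:car5-GO,S:wait,W:empty | queues: N=1 E=1 S=0 W=0
Step 6 [NS]: N:car8-GO,E:wait,S:empty,W:wait | queues: N=0 E=1 S=0 W=0
Cars crossed by step 6: 7

Answer: 7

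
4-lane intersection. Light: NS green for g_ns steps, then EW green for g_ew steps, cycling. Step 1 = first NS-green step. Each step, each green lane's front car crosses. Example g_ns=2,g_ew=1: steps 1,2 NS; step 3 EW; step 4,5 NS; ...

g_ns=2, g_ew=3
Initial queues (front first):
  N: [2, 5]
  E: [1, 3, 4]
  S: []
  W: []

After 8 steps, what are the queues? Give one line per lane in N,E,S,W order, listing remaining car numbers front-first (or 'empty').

Step 1 [NS]: N:car2-GO,E:wait,S:empty,W:wait | queues: N=1 E=3 S=0 W=0
Step 2 [NS]: N:car5-GO,E:wait,S:empty,W:wait | queues: N=0 E=3 S=0 W=0
Step 3 [EW]: N:wait,E:car1-GO,S:wait,W:empty | queues: N=0 E=2 S=0 W=0
Step 4 [EW]: N:wait,E:car3-GO,S:wait,W:empty | queues: N=0 E=1 S=0 W=0
Step 5 [EW]: N:wait,E:car4-GO,S:wait,W:empty | queues: N=0 E=0 S=0 W=0

N: empty
E: empty
S: empty
W: empty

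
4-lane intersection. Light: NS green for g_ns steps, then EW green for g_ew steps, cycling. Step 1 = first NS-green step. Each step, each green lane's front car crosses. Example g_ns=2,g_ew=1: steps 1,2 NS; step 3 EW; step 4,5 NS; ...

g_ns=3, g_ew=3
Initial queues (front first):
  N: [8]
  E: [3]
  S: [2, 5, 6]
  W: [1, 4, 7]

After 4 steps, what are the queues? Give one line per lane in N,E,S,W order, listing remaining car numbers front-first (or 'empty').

Step 1 [NS]: N:car8-GO,E:wait,S:car2-GO,W:wait | queues: N=0 E=1 S=2 W=3
Step 2 [NS]: N:empty,E:wait,S:car5-GO,W:wait | queues: N=0 E=1 S=1 W=3
Step 3 [NS]: N:empty,E:wait,S:car6-GO,W:wait | queues: N=0 E=1 S=0 W=3
Step 4 [EW]: N:wait,E:car3-GO,S:wait,W:car1-GO | queues: N=0 E=0 S=0 W=2

N: empty
E: empty
S: empty
W: 4 7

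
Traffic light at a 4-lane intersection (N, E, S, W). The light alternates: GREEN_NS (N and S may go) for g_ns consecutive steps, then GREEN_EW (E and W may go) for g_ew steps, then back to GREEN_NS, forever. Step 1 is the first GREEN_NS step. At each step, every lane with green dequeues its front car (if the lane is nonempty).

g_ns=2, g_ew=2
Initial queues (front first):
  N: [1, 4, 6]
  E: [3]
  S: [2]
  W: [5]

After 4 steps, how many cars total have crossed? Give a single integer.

Answer: 5

Derivation:
Step 1 [NS]: N:car1-GO,E:wait,S:car2-GO,W:wait | queues: N=2 E=1 S=0 W=1
Step 2 [NS]: N:car4-GO,E:wait,S:empty,W:wait | queues: N=1 E=1 S=0 W=1
Step 3 [EW]: N:wait,E:car3-GO,S:wait,W:car5-GO | queues: N=1 E=0 S=0 W=0
Step 4 [EW]: N:wait,E:empty,S:wait,W:empty | queues: N=1 E=0 S=0 W=0
Cars crossed by step 4: 5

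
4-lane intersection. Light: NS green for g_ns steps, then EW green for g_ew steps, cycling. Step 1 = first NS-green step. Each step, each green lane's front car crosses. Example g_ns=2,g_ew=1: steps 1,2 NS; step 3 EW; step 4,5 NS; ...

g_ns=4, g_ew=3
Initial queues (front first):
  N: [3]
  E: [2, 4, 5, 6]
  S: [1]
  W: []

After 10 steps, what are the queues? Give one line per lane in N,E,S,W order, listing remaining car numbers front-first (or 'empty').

Step 1 [NS]: N:car3-GO,E:wait,S:car1-GO,W:wait | queues: N=0 E=4 S=0 W=0
Step 2 [NS]: N:empty,E:wait,S:empty,W:wait | queues: N=0 E=4 S=0 W=0
Step 3 [NS]: N:empty,E:wait,S:empty,W:wait | queues: N=0 E=4 S=0 W=0
Step 4 [NS]: N:empty,E:wait,S:empty,W:wait | queues: N=0 E=4 S=0 W=0
Step 5 [EW]: N:wait,E:car2-GO,S:wait,W:empty | queues: N=0 E=3 S=0 W=0
Step 6 [EW]: N:wait,E:car4-GO,S:wait,W:empty | queues: N=0 E=2 S=0 W=0
Step 7 [EW]: N:wait,E:car5-GO,S:wait,W:empty | queues: N=0 E=1 S=0 W=0
Step 8 [NS]: N:empty,E:wait,S:empty,W:wait | queues: N=0 E=1 S=0 W=0
Step 9 [NS]: N:empty,E:wait,S:empty,W:wait | queues: N=0 E=1 S=0 W=0
Step 10 [NS]: N:empty,E:wait,S:empty,W:wait | queues: N=0 E=1 S=0 W=0

N: empty
E: 6
S: empty
W: empty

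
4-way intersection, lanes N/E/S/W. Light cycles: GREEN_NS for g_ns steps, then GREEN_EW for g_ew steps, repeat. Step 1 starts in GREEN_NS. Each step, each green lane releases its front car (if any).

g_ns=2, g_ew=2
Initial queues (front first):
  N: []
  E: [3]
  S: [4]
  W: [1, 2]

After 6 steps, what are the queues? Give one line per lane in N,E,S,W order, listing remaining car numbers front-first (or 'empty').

Step 1 [NS]: N:empty,E:wait,S:car4-GO,W:wait | queues: N=0 E=1 S=0 W=2
Step 2 [NS]: N:empty,E:wait,S:empty,W:wait | queues: N=0 E=1 S=0 W=2
Step 3 [EW]: N:wait,E:car3-GO,S:wait,W:car1-GO | queues: N=0 E=0 S=0 W=1
Step 4 [EW]: N:wait,E:empty,S:wait,W:car2-GO | queues: N=0 E=0 S=0 W=0

N: empty
E: empty
S: empty
W: empty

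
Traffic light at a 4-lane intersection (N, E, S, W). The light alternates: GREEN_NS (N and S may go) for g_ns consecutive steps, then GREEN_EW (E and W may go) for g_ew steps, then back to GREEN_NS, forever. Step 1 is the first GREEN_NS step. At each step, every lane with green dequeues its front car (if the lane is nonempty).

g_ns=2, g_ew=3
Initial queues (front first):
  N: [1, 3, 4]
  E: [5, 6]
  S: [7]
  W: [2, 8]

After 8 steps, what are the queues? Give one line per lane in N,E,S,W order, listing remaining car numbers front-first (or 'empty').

Step 1 [NS]: N:car1-GO,E:wait,S:car7-GO,W:wait | queues: N=2 E=2 S=0 W=2
Step 2 [NS]: N:car3-GO,E:wait,S:empty,W:wait | queues: N=1 E=2 S=0 W=2
Step 3 [EW]: N:wait,E:car5-GO,S:wait,W:car2-GO | queues: N=1 E=1 S=0 W=1
Step 4 [EW]: N:wait,E:car6-GO,S:wait,W:car8-GO | queues: N=1 E=0 S=0 W=0
Step 5 [EW]: N:wait,E:empty,S:wait,W:empty | queues: N=1 E=0 S=0 W=0
Step 6 [NS]: N:car4-GO,E:wait,S:empty,W:wait | queues: N=0 E=0 S=0 W=0

N: empty
E: empty
S: empty
W: empty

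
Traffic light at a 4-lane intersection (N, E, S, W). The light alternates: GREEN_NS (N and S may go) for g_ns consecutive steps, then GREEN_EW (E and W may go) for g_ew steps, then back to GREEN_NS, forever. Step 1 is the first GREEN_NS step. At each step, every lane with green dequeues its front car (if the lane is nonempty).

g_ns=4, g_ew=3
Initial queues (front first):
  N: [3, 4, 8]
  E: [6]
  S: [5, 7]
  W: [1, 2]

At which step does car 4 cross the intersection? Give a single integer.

Step 1 [NS]: N:car3-GO,E:wait,S:car5-GO,W:wait | queues: N=2 E=1 S=1 W=2
Step 2 [NS]: N:car4-GO,E:wait,S:car7-GO,W:wait | queues: N=1 E=1 S=0 W=2
Step 3 [NS]: N:car8-GO,E:wait,S:empty,W:wait | queues: N=0 E=1 S=0 W=2
Step 4 [NS]: N:empty,E:wait,S:empty,W:wait | queues: N=0 E=1 S=0 W=2
Step 5 [EW]: N:wait,E:car6-GO,S:wait,W:car1-GO | queues: N=0 E=0 S=0 W=1
Step 6 [EW]: N:wait,E:empty,S:wait,W:car2-GO | queues: N=0 E=0 S=0 W=0
Car 4 crosses at step 2

2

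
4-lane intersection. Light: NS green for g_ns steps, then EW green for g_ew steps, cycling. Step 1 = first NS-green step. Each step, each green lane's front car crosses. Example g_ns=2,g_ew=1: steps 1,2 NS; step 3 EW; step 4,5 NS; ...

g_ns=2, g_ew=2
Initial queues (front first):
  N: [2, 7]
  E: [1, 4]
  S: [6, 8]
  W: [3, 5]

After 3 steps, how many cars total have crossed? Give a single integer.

Answer: 6

Derivation:
Step 1 [NS]: N:car2-GO,E:wait,S:car6-GO,W:wait | queues: N=1 E=2 S=1 W=2
Step 2 [NS]: N:car7-GO,E:wait,S:car8-GO,W:wait | queues: N=0 E=2 S=0 W=2
Step 3 [EW]: N:wait,E:car1-GO,S:wait,W:car3-GO | queues: N=0 E=1 S=0 W=1
Cars crossed by step 3: 6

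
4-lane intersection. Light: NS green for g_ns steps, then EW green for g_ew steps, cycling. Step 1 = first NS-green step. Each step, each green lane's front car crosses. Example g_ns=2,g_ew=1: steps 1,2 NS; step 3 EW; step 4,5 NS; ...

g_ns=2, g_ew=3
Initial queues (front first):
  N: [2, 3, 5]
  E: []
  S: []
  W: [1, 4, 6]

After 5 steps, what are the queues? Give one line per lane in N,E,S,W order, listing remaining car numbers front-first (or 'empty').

Step 1 [NS]: N:car2-GO,E:wait,S:empty,W:wait | queues: N=2 E=0 S=0 W=3
Step 2 [NS]: N:car3-GO,E:wait,S:empty,W:wait | queues: N=1 E=0 S=0 W=3
Step 3 [EW]: N:wait,E:empty,S:wait,W:car1-GO | queues: N=1 E=0 S=0 W=2
Step 4 [EW]: N:wait,E:empty,S:wait,W:car4-GO | queues: N=1 E=0 S=0 W=1
Step 5 [EW]: N:wait,E:empty,S:wait,W:car6-GO | queues: N=1 E=0 S=0 W=0

N: 5
E: empty
S: empty
W: empty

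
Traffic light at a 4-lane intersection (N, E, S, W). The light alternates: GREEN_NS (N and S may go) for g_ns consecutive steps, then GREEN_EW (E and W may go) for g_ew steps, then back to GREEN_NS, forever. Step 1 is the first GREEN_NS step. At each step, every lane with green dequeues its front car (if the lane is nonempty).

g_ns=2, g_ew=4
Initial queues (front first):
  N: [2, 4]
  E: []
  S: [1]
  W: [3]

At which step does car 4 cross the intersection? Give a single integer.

Step 1 [NS]: N:car2-GO,E:wait,S:car1-GO,W:wait | queues: N=1 E=0 S=0 W=1
Step 2 [NS]: N:car4-GO,E:wait,S:empty,W:wait | queues: N=0 E=0 S=0 W=1
Step 3 [EW]: N:wait,E:empty,S:wait,W:car3-GO | queues: N=0 E=0 S=0 W=0
Car 4 crosses at step 2

2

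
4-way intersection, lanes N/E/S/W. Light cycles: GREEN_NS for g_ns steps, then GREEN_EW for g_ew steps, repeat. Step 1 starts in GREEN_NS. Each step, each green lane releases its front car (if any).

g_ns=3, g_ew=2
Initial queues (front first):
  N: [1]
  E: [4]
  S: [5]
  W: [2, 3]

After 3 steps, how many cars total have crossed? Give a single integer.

Step 1 [NS]: N:car1-GO,E:wait,S:car5-GO,W:wait | queues: N=0 E=1 S=0 W=2
Step 2 [NS]: N:empty,E:wait,S:empty,W:wait | queues: N=0 E=1 S=0 W=2
Step 3 [NS]: N:empty,E:wait,S:empty,W:wait | queues: N=0 E=1 S=0 W=2
Cars crossed by step 3: 2

Answer: 2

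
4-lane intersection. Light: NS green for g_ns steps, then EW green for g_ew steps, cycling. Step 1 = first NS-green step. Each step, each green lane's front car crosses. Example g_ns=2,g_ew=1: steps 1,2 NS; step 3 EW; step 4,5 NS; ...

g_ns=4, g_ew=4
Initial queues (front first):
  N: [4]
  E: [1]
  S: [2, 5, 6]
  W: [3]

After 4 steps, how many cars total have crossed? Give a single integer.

Step 1 [NS]: N:car4-GO,E:wait,S:car2-GO,W:wait | queues: N=0 E=1 S=2 W=1
Step 2 [NS]: N:empty,E:wait,S:car5-GO,W:wait | queues: N=0 E=1 S=1 W=1
Step 3 [NS]: N:empty,E:wait,S:car6-GO,W:wait | queues: N=0 E=1 S=0 W=1
Step 4 [NS]: N:empty,E:wait,S:empty,W:wait | queues: N=0 E=1 S=0 W=1
Cars crossed by step 4: 4

Answer: 4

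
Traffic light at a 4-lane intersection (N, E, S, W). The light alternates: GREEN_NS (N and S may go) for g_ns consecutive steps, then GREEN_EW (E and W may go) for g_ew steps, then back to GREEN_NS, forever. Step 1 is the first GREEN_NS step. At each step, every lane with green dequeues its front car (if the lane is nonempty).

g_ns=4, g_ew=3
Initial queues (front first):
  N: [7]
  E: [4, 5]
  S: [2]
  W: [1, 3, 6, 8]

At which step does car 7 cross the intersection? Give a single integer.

Step 1 [NS]: N:car7-GO,E:wait,S:car2-GO,W:wait | queues: N=0 E=2 S=0 W=4
Step 2 [NS]: N:empty,E:wait,S:empty,W:wait | queues: N=0 E=2 S=0 W=4
Step 3 [NS]: N:empty,E:wait,S:empty,W:wait | queues: N=0 E=2 S=0 W=4
Step 4 [NS]: N:empty,E:wait,S:empty,W:wait | queues: N=0 E=2 S=0 W=4
Step 5 [EW]: N:wait,E:car4-GO,S:wait,W:car1-GO | queues: N=0 E=1 S=0 W=3
Step 6 [EW]: N:wait,E:car5-GO,S:wait,W:car3-GO | queues: N=0 E=0 S=0 W=2
Step 7 [EW]: N:wait,E:empty,S:wait,W:car6-GO | queues: N=0 E=0 S=0 W=1
Step 8 [NS]: N:empty,E:wait,S:empty,W:wait | queues: N=0 E=0 S=0 W=1
Step 9 [NS]: N:empty,E:wait,S:empty,W:wait | queues: N=0 E=0 S=0 W=1
Step 10 [NS]: N:empty,E:wait,S:empty,W:wait | queues: N=0 E=0 S=0 W=1
Step 11 [NS]: N:empty,E:wait,S:empty,W:wait | queues: N=0 E=0 S=0 W=1
Step 12 [EW]: N:wait,E:empty,S:wait,W:car8-GO | queues: N=0 E=0 S=0 W=0
Car 7 crosses at step 1

1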